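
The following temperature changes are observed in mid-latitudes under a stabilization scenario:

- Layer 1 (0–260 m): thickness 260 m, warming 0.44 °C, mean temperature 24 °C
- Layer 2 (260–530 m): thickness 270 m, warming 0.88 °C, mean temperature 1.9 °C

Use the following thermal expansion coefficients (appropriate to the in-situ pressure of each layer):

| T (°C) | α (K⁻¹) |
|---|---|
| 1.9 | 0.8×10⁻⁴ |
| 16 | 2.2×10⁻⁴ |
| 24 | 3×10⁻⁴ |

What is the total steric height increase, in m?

Layer 1 at 24 °C → α = 3×10⁻⁴ K⁻¹
Layer 2 at 1.9 °C → α = 0.8×10⁻⁴ K⁻¹
260 × 0.44 × 3×10⁻⁴ = 0.03432 m
Layer 2: 0.88 × 270 × 0.8×10⁻⁴ = 0.019008 m
Δh = 0.03432 + 0.019008 = 0.053328 m

about 0.053 m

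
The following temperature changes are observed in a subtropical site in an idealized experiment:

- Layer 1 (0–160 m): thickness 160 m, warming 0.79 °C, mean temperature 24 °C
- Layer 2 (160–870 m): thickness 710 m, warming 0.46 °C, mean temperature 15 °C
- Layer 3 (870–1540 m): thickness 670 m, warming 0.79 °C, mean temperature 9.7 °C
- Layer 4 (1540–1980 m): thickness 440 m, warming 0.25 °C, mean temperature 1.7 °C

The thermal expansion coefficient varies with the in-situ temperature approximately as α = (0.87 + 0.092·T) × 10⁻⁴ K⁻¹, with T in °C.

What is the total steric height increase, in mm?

217 mm of thermosteric rise

Layer 1: α = (0.87 + 0.092×24)×10⁻⁴ = 3.078×10⁻⁴ K⁻¹
Layer 2: α = (0.87 + 0.092×15)×10⁻⁴ = 2.25×10⁻⁴ K⁻¹
Layer 3: α = (0.87 + 0.092×9.7)×10⁻⁴ = 1.7624×10⁻⁴ K⁻¹
Layer 4: α = (0.87 + 0.092×1.7)×10⁻⁴ = 1.0264×10⁻⁴ K⁻¹
Layer 1: 0.79 × 3.078×10⁻⁴ × 160 = 0.03890592 m
Layer 2: 710 × 2.25×10⁻⁴ × 0.46 = 0.073485 m
870–1540 m: 0.79 × 1.7624×10⁻⁴ × 670 = 0.093283832 m
1540–1980 m: 440 × 0.25 × 1.0264×10⁻⁴ = 0.0112904 m
Δh = 0.03890592 + 0.073485 + 0.093283832 + 0.0112904 = 0.216965152 m ≈ 217 mm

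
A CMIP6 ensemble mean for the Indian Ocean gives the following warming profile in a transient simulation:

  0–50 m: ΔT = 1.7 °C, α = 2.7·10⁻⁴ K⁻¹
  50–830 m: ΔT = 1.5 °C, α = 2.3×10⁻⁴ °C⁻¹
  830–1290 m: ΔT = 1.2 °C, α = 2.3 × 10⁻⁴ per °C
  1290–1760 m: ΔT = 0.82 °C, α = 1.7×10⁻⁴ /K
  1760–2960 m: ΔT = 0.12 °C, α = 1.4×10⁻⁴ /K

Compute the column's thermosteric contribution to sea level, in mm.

500 mm of thermosteric rise

2.7×10⁻⁴ × 1.7 × 50 = 0.02295 m
Layer 2: 780 × 2.3×10⁻⁴ × 1.5 = 0.26910 m
460 × 2.3×10⁻⁴ × 1.2 = 0.12696 m
1.7×10⁻⁴ × 0.82 × 470 = 0.065518 m
1760–2960 m: 1200 × 0.12 × 1.4×10⁻⁴ = 0.02016 m
Δh = 0.02295 + 0.26910 + 0.12696 + 0.065518 + 0.02016 = 0.504688 m ≈ 500 mm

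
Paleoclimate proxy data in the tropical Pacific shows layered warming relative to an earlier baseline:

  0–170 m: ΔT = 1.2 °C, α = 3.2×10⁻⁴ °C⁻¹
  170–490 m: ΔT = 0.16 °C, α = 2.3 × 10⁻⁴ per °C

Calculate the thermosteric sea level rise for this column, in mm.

77 mm of thermosteric rise

3.2×10⁻⁴ × 1.2 × 170 = 0.06528 m
Layer 2: 320 × 2.3×10⁻⁴ × 0.16 = 0.011776 m
Δh = 0.06528 + 0.011776 = 0.077056 m ≈ 77 mm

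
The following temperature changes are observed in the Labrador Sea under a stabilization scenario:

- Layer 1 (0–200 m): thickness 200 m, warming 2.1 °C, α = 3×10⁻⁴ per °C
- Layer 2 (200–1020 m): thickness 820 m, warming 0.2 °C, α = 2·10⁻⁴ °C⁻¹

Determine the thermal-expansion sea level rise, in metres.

Δh ≈ 0.16 m

200 × 3×10⁻⁴ × 2.1 = 0.12600 m
Layer 2: 2×10⁻⁴ × 0.2 × 820 = 0.03280 m
Δh = 0.12600 + 0.03280 = 0.15880 m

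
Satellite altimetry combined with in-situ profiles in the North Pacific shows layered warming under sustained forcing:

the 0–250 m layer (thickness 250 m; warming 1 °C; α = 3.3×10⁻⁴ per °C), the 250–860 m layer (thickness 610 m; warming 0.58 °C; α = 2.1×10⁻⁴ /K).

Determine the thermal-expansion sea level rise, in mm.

about 160 mm

Layer 1: 1 × 3.3×10⁻⁴ × 250 = 0.08250 m
Layer 2: 2.1×10⁻⁴ × 0.58 × 610 = 0.074298 m
Δh = 0.08250 + 0.074298 = 0.156798 m ≈ 160 mm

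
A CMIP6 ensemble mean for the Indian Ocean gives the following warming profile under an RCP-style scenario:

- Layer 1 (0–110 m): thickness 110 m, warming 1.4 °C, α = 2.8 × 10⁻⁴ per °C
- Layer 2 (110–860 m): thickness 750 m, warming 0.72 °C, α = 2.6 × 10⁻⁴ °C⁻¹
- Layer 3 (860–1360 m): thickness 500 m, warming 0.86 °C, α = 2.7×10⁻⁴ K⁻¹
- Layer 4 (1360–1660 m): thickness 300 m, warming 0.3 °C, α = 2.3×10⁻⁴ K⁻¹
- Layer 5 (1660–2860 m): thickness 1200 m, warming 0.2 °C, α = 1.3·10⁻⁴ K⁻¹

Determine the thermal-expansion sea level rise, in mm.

0–110 m: 2.8×10⁻⁴ × 110 × 1.4 = 0.04312 m
750 × 0.72 × 2.6×10⁻⁴ = 0.14040 m
Layer 3: 0.86 × 500 × 2.7×10⁻⁴ = 0.11610 m
2.3×10⁻⁴ × 0.3 × 300 = 0.02070 m
1.3×10⁻⁴ × 1200 × 0.2 = 0.03120 m
Δh = 0.04312 + 0.14040 + 0.11610 + 0.02070 + 0.03120 = 0.35152 m

Δh = 352 mm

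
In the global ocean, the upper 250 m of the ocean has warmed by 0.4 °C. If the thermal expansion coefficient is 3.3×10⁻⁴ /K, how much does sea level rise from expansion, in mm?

Δh = αΔT·H = 3.3×10⁻⁴ × 0.4 × 250 = 0.03300 m

Δh ≈ 33.0 mm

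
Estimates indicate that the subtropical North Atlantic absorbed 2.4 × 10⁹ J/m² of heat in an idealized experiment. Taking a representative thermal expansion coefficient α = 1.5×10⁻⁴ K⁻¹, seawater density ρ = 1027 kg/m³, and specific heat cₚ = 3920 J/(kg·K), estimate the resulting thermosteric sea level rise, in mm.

Δh = 89.4 mm

Δh = αQ/(ρcₚ) = 1.5×10⁻⁴ × 2.4×10⁹ / (1027 × 3920) ≈ 0.089422 m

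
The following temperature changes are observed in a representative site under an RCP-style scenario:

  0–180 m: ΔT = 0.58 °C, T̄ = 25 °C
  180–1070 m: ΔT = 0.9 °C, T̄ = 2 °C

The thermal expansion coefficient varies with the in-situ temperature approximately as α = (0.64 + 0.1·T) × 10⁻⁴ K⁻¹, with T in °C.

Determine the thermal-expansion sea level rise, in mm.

about 100 mm

Layer 1: α = (0.64 + 0.1×25)×10⁻⁴ = 3.14×10⁻⁴ K⁻¹
Layer 2: α = (0.64 + 0.1×2)×10⁻⁴ = 0.84×10⁻⁴ K⁻¹
0–180 m: 3.14×10⁻⁴ × 180 × 0.58 = 0.0327816 m
Layer 2: 0.9 × 0.84×10⁻⁴ × 890 = 0.067284 m
Δh = 0.0327816 + 0.067284 = 0.1000656 m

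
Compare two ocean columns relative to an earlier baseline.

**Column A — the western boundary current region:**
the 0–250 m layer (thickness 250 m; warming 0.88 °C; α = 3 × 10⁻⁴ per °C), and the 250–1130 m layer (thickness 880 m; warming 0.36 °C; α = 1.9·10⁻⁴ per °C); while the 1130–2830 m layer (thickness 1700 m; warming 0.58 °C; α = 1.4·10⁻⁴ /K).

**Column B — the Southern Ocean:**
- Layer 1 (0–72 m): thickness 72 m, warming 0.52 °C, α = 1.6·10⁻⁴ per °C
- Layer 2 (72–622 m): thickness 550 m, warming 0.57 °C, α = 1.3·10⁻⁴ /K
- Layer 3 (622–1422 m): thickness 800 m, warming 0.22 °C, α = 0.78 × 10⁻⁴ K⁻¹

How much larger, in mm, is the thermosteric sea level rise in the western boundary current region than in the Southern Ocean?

A 250 × 3×10⁻⁴ × 0.88 = 0.06600 m
A 0.36 × 1.9×10⁻⁴ × 880 = 0.060192 m
A 0.58 × 1700 × 1.4×10⁻⁴ = 0.13804 m
A total: 0.264232 m
B 0.52 × 72 × 1.6×10⁻⁴ = 0.0059904 m
B 550 × 1.3×10⁻⁴ × 0.57 = 0.040755 m
B 622–1422 m: 0.78×10⁻⁴ × 0.22 × 800 = 0.013728 m
B total: 0.0604734 m
Difference: 0.264232 − 0.0604734 = 0.2037586 m

200 mm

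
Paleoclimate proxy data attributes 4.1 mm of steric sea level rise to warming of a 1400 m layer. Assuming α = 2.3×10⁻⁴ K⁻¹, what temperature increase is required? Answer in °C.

ΔT = Δh/(αH) = 0.0041 / (2.3×10⁻⁴ × 1400) ≈ 0.01273 °C

0.0127 °C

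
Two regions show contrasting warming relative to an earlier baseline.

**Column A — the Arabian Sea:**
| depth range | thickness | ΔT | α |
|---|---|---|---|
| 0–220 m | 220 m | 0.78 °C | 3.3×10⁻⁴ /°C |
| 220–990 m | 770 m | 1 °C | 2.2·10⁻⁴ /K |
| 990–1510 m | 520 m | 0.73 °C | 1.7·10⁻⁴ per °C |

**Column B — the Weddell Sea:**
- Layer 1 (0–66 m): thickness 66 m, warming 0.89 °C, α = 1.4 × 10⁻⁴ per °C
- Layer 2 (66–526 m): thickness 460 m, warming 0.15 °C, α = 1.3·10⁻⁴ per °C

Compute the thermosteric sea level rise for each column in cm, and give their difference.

Δh_A ≈ 29 cm, Δh_B ≈ 1.7 cm; difference ≈ 27 cm

A 3.3×10⁻⁴ × 220 × 0.78 = 0.056628 m
A 2.2×10⁻⁴ × 1 × 770 = 0.16940 m
A Layer 3: 0.73 × 520 × 1.7×10⁻⁴ = 0.064532 m
A total: 0.29056 m
B Layer 1: 66 × 0.89 × 1.4×10⁻⁴ = 0.0082236 m
B 66–526 m: 0.15 × 460 × 1.3×10⁻⁴ = 0.00897 m
B total: 0.0171936 m
Difference: 0.29056 − 0.0171936 = 0.2733664 m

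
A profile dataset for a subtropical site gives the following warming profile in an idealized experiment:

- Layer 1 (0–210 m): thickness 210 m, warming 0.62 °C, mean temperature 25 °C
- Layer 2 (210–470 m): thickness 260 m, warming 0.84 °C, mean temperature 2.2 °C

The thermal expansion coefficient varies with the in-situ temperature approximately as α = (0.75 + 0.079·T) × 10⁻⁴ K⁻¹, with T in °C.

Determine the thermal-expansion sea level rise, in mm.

Δh ≈ 56 mm

Layer 1: α = (0.75 + 0.079×25)×10⁻⁴ = 2.725×10⁻⁴ K⁻¹
Layer 2: α = (0.75 + 0.079×2.2)×10⁻⁴ = 0.9238×10⁻⁴ K⁻¹
Layer 1: 210 × 2.725×10⁻⁴ × 0.62 = 0.0354795 m
210–470 m: 0.9238×10⁻⁴ × 260 × 0.84 = 0.020175792 m
Δh = 0.0354795 + 0.020175792 = 0.055655292 m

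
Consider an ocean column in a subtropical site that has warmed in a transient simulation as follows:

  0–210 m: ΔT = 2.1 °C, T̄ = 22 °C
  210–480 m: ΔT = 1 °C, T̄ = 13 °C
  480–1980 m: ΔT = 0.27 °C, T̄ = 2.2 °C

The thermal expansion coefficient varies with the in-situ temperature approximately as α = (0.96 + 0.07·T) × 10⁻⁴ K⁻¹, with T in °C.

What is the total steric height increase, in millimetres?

Layer 1: α = (0.96 + 0.07×22)×10⁻⁴ = 2.5×10⁻⁴ K⁻¹
Layer 2: α = (0.96 + 0.07×13)×10⁻⁴ = 1.87×10⁻⁴ K⁻¹
Layer 3: α = (0.96 + 0.07×2.2)×10⁻⁴ = 1.114×10⁻⁴ K⁻¹
2.1 × 210 × 2.5×10⁻⁴ = 0.11025 m
270 × 1 × 1.87×10⁻⁴ = 0.05049 m
Layer 3: 0.27 × 1.114×10⁻⁴ × 1500 = 0.045117 m
Δh = 0.11025 + 0.05049 + 0.045117 = 0.205857 m

about 210 mm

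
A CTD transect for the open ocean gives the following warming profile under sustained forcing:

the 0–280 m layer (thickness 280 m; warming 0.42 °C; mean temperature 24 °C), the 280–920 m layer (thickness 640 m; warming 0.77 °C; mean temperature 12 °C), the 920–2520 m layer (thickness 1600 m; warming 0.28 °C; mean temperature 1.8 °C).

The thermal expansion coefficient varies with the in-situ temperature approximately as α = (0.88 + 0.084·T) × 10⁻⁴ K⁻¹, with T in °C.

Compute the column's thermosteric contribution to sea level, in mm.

Layer 1: α = (0.88 + 0.084×24)×10⁻⁴ = 2.896×10⁻⁴ K⁻¹
Layer 2: α = (0.88 + 0.084×12)×10⁻⁴ = 1.888×10⁻⁴ K⁻¹
Layer 3: α = (0.88 + 0.084×1.8)×10⁻⁴ = 1.0312×10⁻⁴ K⁻¹
0–280 m: 0.42 × 280 × 2.896×10⁻⁴ = 0.03405696 m
280–920 m: 0.77 × 640 × 1.888×10⁻⁴ = 0.09304064 m
920–2520 m: 1.0312×10⁻⁴ × 1600 × 0.28 = 0.04619776 m
Δh = 0.03405696 + 0.09304064 + 0.04619776 = 0.17329536 m

Δh = 170 mm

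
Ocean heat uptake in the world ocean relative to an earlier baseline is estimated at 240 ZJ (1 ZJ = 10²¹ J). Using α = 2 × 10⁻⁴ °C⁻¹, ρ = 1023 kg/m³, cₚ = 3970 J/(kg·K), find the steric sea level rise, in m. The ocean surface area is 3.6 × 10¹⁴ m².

0.0328 m of thermosteric rise

Per unit area: Q = 240×10²¹ / (3.6×10¹⁴) ≈ 6.667×10⁸ J/m²
Δh = αQ/(ρcₚ) = 2×10⁻⁴ × 6.667×10⁸ / (1023 × 3970) ≈ 0.032832 m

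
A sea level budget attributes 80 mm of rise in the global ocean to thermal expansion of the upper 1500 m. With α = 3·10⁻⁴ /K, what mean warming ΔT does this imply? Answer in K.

ΔT = Δh/(αH) = 0.08 / (3×10⁻⁴ × 1500) ≈ 0.1778 K

about 0.178 K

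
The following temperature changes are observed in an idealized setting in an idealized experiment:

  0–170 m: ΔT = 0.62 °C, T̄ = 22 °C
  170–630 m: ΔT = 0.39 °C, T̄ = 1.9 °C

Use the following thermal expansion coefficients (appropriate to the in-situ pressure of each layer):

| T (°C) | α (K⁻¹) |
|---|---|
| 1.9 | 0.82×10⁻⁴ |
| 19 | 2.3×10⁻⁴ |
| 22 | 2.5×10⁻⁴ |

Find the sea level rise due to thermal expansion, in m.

0.0411 m of thermosteric rise

Layer 1 at 22 °C → α = 2.5×10⁻⁴ K⁻¹
Layer 2 at 1.9 °C → α = 0.82×10⁻⁴ K⁻¹
Layer 1: 170 × 2.5×10⁻⁴ × 0.62 = 0.02635 m
Layer 2: 0.39 × 460 × 0.82×10⁻⁴ = 0.0147108 m
Δh = 0.02635 + 0.0147108 = 0.0410608 m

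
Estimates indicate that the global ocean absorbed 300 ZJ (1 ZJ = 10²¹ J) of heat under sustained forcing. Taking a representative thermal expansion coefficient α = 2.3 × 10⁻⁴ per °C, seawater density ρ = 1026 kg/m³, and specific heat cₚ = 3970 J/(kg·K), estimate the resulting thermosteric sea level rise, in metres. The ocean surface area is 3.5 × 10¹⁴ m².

Per unit area: Q = 300×10²¹ / (3.5×10¹⁴) ≈ 8.571×10⁸ J/m²
Δh = αQ/(ρcₚ) = 2.3×10⁻⁴ × 8.571×10⁸ / (1026 × 3970) ≈ 0.048397 m

about 0.0484 m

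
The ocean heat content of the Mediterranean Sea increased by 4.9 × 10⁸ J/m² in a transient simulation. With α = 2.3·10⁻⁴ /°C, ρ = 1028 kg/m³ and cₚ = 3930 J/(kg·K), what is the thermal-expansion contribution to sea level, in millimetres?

28 mm of thermosteric rise

Δh = αQ/(ρcₚ) = 2.3×10⁻⁴ × 4.9×10⁸ / (1028 × 3930) ≈ 0.027896 m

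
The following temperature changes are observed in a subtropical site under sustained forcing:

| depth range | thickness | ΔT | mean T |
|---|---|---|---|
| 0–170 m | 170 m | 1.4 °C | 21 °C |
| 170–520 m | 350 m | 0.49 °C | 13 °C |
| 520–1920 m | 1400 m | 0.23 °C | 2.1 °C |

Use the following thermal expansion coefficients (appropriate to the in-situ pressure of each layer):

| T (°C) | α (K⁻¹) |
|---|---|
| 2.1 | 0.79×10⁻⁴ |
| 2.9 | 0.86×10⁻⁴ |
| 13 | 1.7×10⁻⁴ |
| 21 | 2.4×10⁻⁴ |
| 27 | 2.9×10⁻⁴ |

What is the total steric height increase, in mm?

112 mm

Layer 1 at 21 °C → α = 2.4×10⁻⁴ K⁻¹
Layer 2 at 13 °C → α = 1.7×10⁻⁴ K⁻¹
Layer 3 at 2.1 °C → α = 0.79×10⁻⁴ K⁻¹
Layer 1: 1.4 × 2.4×10⁻⁴ × 170 = 0.05712 m
0.49 × 350 × 1.7×10⁻⁴ = 0.029155 m
0.79×10⁻⁴ × 0.23 × 1400 = 0.025438 m
Δh = 0.05712 + 0.029155 + 0.025438 = 0.111713 m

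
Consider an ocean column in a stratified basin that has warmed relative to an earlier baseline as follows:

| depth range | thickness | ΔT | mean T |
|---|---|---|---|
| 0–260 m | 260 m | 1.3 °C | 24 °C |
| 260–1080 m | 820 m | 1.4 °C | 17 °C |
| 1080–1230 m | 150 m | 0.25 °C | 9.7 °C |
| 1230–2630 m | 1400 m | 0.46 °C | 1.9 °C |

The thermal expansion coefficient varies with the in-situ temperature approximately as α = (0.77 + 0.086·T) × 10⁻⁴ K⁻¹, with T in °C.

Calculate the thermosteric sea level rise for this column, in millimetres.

Layer 1: α = (0.77 + 0.086×24)×10⁻⁴ = 2.834×10⁻⁴ K⁻¹
Layer 2: α = (0.77 + 0.086×17)×10⁻⁴ = 2.232×10⁻⁴ K⁻¹
Layer 3: α = (0.77 + 0.086×9.7)×10⁻⁴ = 1.6042×10⁻⁴ K⁻¹
Layer 4: α = (0.77 + 0.086×1.9)×10⁻⁴ = 0.9334×10⁻⁴ K⁻¹
0–260 m: 2.834×10⁻⁴ × 1.3 × 260 = 0.0957892 m
820 × 1.4 × 2.232×10⁻⁴ = 0.2562336 m
Layer 3: 150 × 0.25 × 1.6042×10⁻⁴ = 0.00601575 m
1230–2630 m: 0.9334×10⁻⁴ × 0.46 × 1400 = 0.06011096 m
Δh = 0.0957892 + 0.2562336 + 0.00601575 + 0.06011096 = 0.41814951 m

420 mm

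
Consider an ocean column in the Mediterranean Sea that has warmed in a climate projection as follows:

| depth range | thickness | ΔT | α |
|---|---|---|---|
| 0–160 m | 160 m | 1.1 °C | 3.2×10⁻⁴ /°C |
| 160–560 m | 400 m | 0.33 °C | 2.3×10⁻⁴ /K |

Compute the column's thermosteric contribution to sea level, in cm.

8.67 cm

0–160 m: 160 × 1.1 × 3.2×10⁻⁴ = 0.05632 m
Layer 2: 0.33 × 400 × 2.3×10⁻⁴ = 0.03036 m
Δh = 0.05632 + 0.03036 = 0.08668 m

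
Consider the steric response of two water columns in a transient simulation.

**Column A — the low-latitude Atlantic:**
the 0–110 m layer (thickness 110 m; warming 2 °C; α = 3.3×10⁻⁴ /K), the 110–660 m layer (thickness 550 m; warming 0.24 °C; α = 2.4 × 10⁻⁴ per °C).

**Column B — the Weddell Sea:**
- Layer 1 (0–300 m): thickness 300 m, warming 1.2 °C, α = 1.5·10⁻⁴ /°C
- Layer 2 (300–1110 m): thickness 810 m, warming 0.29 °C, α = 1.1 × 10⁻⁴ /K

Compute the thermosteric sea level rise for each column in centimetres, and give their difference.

A: 10.4 cm; B: 7.98 cm; difference 2.44 cm

A 110 × 2 × 3.3×10⁻⁴ = 0.07260 m
A 550 × 2.4×10⁻⁴ × 0.24 = 0.03168 m
A total: 0.10428 m
B 1.5×10⁻⁴ × 1.2 × 300 = 0.05400 m
B Layer 2: 0.29 × 1.1×10⁻⁴ × 810 = 0.025839 m
B total: 0.079839 m
Difference: 0.10428 − 0.079839 = 0.024441 m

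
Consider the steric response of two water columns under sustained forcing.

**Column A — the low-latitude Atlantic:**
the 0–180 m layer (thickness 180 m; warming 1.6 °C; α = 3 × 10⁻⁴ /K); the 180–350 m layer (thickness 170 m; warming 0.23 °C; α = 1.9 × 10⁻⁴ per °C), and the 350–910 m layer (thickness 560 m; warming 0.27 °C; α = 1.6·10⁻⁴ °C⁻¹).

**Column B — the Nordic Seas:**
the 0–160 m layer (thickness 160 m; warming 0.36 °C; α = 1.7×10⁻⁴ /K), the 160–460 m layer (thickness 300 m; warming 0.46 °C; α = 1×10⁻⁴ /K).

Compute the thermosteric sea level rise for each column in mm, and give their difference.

Δh_A ≈ 118 mm, Δh_B ≈ 23.6 mm; difference ≈ 94.4 mm

A Layer 1: 1.6 × 180 × 3×10⁻⁴ = 0.08640 m
A 170 × 1.9×10⁻⁴ × 0.23 = 0.007429 m
A 350–910 m: 0.27 × 560 × 1.6×10⁻⁴ = 0.024192 m
A total: 0.118021 m
B 0.36 × 160 × 1.7×10⁻⁴ = 0.009792 m
B 0.46 × 1×10⁻⁴ × 300 = 0.01380 m
B total: 0.023592 m
Difference: 0.118021 − 0.023592 = 0.094429 m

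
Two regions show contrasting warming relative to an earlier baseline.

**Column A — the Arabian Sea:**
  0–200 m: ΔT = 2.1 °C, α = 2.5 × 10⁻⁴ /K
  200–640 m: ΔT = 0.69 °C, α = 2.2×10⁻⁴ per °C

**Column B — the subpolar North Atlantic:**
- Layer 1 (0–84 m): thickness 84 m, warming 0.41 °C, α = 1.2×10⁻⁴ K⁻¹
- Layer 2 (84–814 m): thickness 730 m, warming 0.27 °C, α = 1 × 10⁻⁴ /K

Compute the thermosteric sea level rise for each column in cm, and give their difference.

A Layer 1: 2.1 × 200 × 2.5×10⁻⁴ = 0.10500 m
A Layer 2: 0.69 × 2.2×10⁻⁴ × 440 = 0.066792 m
A total: 0.171792 m
B 0.41 × 1.2×10⁻⁴ × 84 = 0.0041328 m
B Layer 2: 1×10⁻⁴ × 730 × 0.27 = 0.01971 m
B total: 0.0238428 m
Difference: 0.171792 − 0.0238428 = 0.1479492 m

A: 17.2 cm; B: 2.38 cm; difference 14.8 cm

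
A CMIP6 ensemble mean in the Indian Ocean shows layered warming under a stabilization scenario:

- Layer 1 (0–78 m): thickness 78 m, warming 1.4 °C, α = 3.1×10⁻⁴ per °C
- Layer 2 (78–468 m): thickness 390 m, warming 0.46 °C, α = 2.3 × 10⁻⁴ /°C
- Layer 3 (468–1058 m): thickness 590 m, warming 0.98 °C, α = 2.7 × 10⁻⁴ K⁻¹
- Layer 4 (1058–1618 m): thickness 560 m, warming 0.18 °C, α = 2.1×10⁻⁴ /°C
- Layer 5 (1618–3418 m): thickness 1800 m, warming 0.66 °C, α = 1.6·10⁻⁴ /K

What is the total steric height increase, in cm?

Δh ≈ 44.2 cm

0–78 m: 1.4 × 78 × 3.1×10⁻⁴ = 0.033852 m
2.3×10⁻⁴ × 390 × 0.46 = 0.041262 m
2.7×10⁻⁴ × 590 × 0.98 = 0.156114 m
0.18 × 560 × 2.1×10⁻⁴ = 0.021168 m
1618–3418 m: 1800 × 0.66 × 1.6×10⁻⁴ = 0.19008 m
Δh = 0.033852 + 0.041262 + 0.156114 + 0.021168 + 0.19008 = 0.442476 m ≈ 44.2 cm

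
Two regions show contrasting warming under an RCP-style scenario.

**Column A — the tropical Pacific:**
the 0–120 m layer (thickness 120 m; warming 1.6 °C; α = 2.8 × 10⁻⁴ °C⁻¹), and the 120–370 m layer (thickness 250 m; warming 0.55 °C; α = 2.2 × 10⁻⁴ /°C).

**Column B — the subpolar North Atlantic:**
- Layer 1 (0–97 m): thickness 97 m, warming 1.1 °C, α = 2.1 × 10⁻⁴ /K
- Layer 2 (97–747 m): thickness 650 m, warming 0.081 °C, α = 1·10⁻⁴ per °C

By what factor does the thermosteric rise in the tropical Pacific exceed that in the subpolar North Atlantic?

A Layer 1: 1.6 × 120 × 2.8×10⁻⁴ = 0.05376 m
A 120–370 m: 2.2×10⁻⁴ × 0.55 × 250 = 0.03025 m
A total: 0.08401 m
B 1.1 × 97 × 2.1×10⁻⁴ = 0.022407 m
B Layer 2: 650 × 1×10⁻⁴ × 0.081 = 0.005265 m
B total: 0.027672 m
Ratio: 0.08401 / 0.027672 ≈ 3.036

≈ 3.0×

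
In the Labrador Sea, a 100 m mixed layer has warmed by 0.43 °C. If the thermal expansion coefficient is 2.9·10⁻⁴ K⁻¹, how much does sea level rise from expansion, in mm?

Δh = αΔT·H = 2.9×10⁻⁴ × 0.43 × 100 = 0.01247 m

Δh = 12 mm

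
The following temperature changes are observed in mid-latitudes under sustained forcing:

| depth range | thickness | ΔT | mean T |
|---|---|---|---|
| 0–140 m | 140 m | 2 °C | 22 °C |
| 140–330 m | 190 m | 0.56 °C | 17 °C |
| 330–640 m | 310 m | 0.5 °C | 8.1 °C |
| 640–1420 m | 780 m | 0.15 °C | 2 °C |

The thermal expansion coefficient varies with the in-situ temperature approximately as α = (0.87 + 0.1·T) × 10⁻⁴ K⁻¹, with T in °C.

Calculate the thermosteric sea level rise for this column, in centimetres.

Layer 1: α = (0.87 + 0.1×22)×10⁻⁴ = 3.07×10⁻⁴ K⁻¹
Layer 2: α = (0.87 + 0.1×17)×10⁻⁴ = 2.57×10⁻⁴ K⁻¹
Layer 3: α = (0.87 + 0.1×8.1)×10⁻⁴ = 1.68×10⁻⁴ K⁻¹
Layer 4: α = (0.87 + 0.1×2)×10⁻⁴ = 1.07×10⁻⁴ K⁻¹
140 × 2 × 3.07×10⁻⁴ = 0.08596 m
140–330 m: 2.57×10⁻⁴ × 190 × 0.56 = 0.0273448 m
330–640 m: 1.68×10⁻⁴ × 310 × 0.5 = 0.02604 m
Layer 4: 0.15 × 780 × 1.07×10⁻⁴ = 0.012519 m
Δh = 0.08596 + 0.0273448 + 0.02604 + 0.012519 = 0.1518638 m ≈ 15.2 cm

Δh = 15.2 cm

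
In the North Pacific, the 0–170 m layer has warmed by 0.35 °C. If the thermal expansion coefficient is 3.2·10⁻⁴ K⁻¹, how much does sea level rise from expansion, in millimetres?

Δh = αΔT·H = 3.2×10⁻⁴ × 0.35 × 170 = 0.01904 m

19.0 mm of thermosteric rise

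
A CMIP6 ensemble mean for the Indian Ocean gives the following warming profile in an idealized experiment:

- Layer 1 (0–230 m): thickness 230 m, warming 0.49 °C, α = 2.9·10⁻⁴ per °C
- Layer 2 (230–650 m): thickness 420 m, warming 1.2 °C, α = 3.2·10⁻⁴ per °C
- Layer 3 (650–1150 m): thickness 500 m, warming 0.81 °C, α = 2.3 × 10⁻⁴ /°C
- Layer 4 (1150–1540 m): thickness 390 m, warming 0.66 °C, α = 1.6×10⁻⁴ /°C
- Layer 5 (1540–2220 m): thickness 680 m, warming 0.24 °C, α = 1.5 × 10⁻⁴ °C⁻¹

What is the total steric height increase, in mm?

230 × 2.9×10⁻⁴ × 0.49 = 0.032683 m
230–650 m: 1.2 × 420 × 3.2×10⁻⁴ = 0.16128 m
2.3×10⁻⁴ × 0.81 × 500 = 0.09315 m
Layer 4: 0.66 × 390 × 1.6×10⁻⁴ = 0.041184 m
Layer 5: 680 × 0.24 × 1.5×10⁻⁴ = 0.02448 m
Δh = 0.032683 + 0.16128 + 0.09315 + 0.041184 + 0.02448 = 0.352777 m ≈ 353 mm

about 353 mm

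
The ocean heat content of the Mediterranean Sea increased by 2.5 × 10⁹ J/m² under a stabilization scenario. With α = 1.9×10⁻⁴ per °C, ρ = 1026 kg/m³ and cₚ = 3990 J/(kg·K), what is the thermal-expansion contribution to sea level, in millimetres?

Δh = αQ/(ρcₚ) = 1.9×10⁻⁴ × 2.5×10⁹ / (1026 × 3990) ≈ 0.11603 m

116 mm of thermosteric rise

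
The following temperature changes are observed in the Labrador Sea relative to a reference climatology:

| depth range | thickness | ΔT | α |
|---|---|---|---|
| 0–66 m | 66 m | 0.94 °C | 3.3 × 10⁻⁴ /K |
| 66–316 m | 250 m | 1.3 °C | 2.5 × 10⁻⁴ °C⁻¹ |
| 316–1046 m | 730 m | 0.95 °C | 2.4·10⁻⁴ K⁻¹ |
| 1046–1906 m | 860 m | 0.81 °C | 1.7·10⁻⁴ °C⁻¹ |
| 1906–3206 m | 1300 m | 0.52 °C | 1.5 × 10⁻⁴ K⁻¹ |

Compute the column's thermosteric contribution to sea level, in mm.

488 mm of thermosteric rise

Layer 1: 0.94 × 3.3×10⁻⁴ × 66 = 0.0204732 m
66–316 m: 1.3 × 250 × 2.5×10⁻⁴ = 0.08125 m
316–1046 m: 730 × 2.4×10⁻⁴ × 0.95 = 0.16644 m
Layer 4: 860 × 0.81 × 1.7×10⁻⁴ = 0.118422 m
1906–3206 m: 0.52 × 1300 × 1.5×10⁻⁴ = 0.10140 m
Δh = 0.0204732 + 0.08125 + 0.16644 + 0.118422 + 0.10140 = 0.4879852 m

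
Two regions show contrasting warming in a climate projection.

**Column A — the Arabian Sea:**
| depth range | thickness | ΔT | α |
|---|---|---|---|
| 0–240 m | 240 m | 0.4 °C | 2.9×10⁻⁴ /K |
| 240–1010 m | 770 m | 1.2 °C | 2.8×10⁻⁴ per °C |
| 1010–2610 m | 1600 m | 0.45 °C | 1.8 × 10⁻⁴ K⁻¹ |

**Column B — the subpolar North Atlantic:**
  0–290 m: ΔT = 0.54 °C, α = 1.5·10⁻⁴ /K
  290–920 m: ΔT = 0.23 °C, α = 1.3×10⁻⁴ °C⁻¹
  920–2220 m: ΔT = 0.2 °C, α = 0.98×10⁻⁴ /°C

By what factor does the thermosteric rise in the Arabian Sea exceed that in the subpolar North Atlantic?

A Layer 1: 0.4 × 2.9×10⁻⁴ × 240 = 0.02784 m
A Layer 2: 1.2 × 770 × 2.8×10⁻⁴ = 0.25872 m
A 1.8×10⁻⁴ × 0.45 × 1600 = 0.12960 m
A total: 0.41616 m
B 0–290 m: 290 × 0.54 × 1.5×10⁻⁴ = 0.02349 m
B Layer 2: 0.23 × 1.3×10⁻⁴ × 630 = 0.018837 m
B 920–2220 m: 0.98×10⁻⁴ × 0.2 × 1300 = 0.02548 m
B total: 0.067807 m
Ratio: 0.41616 / 0.067807 ≈ 6.137

≈ 6.14×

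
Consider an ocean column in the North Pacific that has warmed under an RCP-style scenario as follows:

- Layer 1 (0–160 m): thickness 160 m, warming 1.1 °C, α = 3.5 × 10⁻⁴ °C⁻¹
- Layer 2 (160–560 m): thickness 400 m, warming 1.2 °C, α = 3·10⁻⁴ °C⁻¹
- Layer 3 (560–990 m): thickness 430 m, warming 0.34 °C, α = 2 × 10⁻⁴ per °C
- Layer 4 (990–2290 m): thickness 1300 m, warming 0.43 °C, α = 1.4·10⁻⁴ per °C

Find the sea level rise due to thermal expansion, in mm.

313 mm

0–160 m: 1.1 × 3.5×10⁻⁴ × 160 = 0.06160 m
1.2 × 3×10⁻⁴ × 400 = 0.14400 m
560–990 m: 430 × 0.34 × 2×10⁻⁴ = 0.02924 m
1300 × 1.4×10⁻⁴ × 0.43 = 0.07826 m
Δh = 0.06160 + 0.14400 + 0.02924 + 0.07826 = 0.31310 m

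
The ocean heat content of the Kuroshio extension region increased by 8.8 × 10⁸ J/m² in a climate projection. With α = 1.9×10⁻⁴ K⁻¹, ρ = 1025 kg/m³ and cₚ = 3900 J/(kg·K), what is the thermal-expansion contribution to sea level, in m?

about 0.0418 m

Δh = αQ/(ρcₚ) = 1.9×10⁻⁴ × 8.8×10⁸ / (1025 × 3900) ≈ 0.041826 m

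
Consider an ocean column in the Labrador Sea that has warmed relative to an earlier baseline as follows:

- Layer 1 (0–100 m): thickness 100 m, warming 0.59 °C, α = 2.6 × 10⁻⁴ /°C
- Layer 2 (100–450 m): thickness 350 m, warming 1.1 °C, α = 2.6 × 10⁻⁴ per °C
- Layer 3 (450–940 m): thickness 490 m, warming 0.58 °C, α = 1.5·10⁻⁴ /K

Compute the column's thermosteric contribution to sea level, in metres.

2.6×10⁻⁴ × 100 × 0.59 = 0.01534 m
Layer 2: 1.1 × 2.6×10⁻⁴ × 350 = 0.10010 m
Layer 3: 1.5×10⁻⁴ × 0.58 × 490 = 0.04263 m
Δh = 0.01534 + 0.10010 + 0.04263 = 0.15807 m

0.16 m of thermosteric rise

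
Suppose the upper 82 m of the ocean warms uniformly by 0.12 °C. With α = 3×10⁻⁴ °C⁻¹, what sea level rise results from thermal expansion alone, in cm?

Δh = αΔT·H = 3×10⁻⁴ × 0.12 × 82 = 0.002952 m

0.30 cm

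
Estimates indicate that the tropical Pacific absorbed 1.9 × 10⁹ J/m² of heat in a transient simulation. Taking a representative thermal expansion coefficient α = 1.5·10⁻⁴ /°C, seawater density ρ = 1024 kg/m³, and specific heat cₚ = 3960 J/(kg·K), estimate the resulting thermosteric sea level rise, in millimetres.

Δh = αQ/(ρcₚ) = 1.5×10⁻⁴ × 1.9×10⁹ / (1024 × 3960) ≈ 0.070283 m

Δh = 70.3 mm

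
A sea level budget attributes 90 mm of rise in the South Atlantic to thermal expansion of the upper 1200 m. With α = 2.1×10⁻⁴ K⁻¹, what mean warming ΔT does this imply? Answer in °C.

about 0.36 °C

ΔT = Δh/(αH) = 0.09 / (2.1×10⁻⁴ × 1200) ≈ 0.3571 °C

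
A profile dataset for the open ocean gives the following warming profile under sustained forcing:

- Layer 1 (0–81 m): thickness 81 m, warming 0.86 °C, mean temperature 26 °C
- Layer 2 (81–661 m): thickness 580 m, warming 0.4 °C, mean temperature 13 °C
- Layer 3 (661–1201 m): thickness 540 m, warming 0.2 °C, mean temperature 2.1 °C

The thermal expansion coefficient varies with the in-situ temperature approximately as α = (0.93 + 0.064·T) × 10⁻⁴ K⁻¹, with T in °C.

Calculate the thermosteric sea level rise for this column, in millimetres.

Layer 1: α = (0.93 + 0.064×26)×10⁻⁴ = 2.594×10⁻⁴ K⁻¹
Layer 2: α = (0.93 + 0.064×13)×10⁻⁴ = 1.762×10⁻⁴ K⁻¹
Layer 3: α = (0.93 + 0.064×2.1)×10⁻⁴ = 1.0644×10⁻⁴ K⁻¹
2.594×10⁻⁴ × 0.86 × 81 = 0.018069804 m
1.762×10⁻⁴ × 0.4 × 580 = 0.0408784 m
661–1201 m: 0.2 × 540 × 1.0644×10⁻⁴ = 0.01149552 m
Δh = 0.018069804 + 0.0408784 + 0.01149552 = 0.070443724 m ≈ 70.4 mm

about 70.4 mm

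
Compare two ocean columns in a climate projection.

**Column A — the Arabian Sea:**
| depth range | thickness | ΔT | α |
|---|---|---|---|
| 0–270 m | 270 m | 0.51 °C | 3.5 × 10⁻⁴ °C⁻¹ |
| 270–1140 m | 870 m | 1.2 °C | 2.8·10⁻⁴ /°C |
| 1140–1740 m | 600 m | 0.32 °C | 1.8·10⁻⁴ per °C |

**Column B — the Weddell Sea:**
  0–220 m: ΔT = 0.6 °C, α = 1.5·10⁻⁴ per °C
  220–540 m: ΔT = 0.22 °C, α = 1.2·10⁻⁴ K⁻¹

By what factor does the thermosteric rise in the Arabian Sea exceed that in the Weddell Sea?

A 0–270 m: 3.5×10⁻⁴ × 270 × 0.51 = 0.048195 m
A 1.2 × 870 × 2.8×10⁻⁴ = 0.29232 m
A 1.8×10⁻⁴ × 600 × 0.32 = 0.03456 m
A total: 0.375075 m
B 220 × 1.5×10⁻⁴ × 0.6 = 0.01980 m
B 320 × 0.22 × 1.2×10⁻⁴ = 0.008448 m
B total: 0.028248 m
Ratio: 0.375075 / 0.028248 ≈ 13.28

13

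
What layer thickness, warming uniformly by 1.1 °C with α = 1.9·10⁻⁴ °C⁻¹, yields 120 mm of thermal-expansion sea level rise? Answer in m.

H = Δh/(αΔT) = 0.12 / (1.9×10⁻⁴ × 1.1) ≈ 574.2 m

about 574 m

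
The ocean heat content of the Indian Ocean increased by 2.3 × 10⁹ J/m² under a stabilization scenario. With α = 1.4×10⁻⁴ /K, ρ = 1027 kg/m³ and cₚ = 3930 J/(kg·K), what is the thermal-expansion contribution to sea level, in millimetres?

Δh ≈ 80 mm

Δh = αQ/(ρcₚ) = 1.4×10⁻⁴ × 2.3×10⁹ / (1027 × 3930) ≈ 0.07978 m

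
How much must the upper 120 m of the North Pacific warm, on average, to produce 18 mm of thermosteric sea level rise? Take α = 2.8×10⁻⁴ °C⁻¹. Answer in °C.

ΔT = Δh/(αH) = 0.018 / (2.8×10⁻⁴ × 120) ≈ 0.5357 °C

0.54 °C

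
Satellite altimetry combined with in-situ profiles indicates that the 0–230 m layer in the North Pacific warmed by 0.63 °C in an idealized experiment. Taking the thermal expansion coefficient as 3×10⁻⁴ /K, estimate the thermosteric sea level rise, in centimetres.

Δh ≈ 4.35 cm

Δh = αΔT·H = 3×10⁻⁴ × 0.63 × 230 = 0.04347 m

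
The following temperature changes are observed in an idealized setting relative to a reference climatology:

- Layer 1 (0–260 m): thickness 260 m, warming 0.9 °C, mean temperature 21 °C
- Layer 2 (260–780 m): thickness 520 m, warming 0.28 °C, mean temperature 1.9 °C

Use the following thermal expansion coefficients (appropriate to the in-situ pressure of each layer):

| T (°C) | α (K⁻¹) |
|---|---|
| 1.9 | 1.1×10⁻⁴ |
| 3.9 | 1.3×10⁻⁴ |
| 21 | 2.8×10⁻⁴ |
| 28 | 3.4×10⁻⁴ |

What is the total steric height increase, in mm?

Δh = 82 mm

Layer 1 at 21 °C → α = 2.8×10⁻⁴ K⁻¹
Layer 2 at 1.9 °C → α = 1.1×10⁻⁴ K⁻¹
260 × 0.9 × 2.8×10⁻⁴ = 0.06552 m
Layer 2: 520 × 1.1×10⁻⁴ × 0.28 = 0.016016 m
Δh = 0.06552 + 0.016016 = 0.081536 m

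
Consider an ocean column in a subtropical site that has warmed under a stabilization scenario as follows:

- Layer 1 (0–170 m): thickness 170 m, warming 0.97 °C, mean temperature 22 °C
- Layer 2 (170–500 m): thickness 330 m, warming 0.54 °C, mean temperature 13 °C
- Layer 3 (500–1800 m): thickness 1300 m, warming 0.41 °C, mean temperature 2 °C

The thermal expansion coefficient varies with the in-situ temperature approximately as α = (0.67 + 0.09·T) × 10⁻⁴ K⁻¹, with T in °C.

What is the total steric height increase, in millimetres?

Layer 1: α = (0.67 + 0.09×22)×10⁻⁴ = 2.65×10⁻⁴ K⁻¹
Layer 2: α = (0.67 + 0.09×13)×10⁻⁴ = 1.84×10⁻⁴ K⁻¹
Layer 3: α = (0.67 + 0.09×2)×10⁻⁴ = 0.85×10⁻⁴ K⁻¹
2.65×10⁻⁴ × 0.97 × 170 = 0.0436985 m
Layer 2: 0.54 × 1.84×10⁻⁴ × 330 = 0.0327888 m
Layer 3: 0.85×10⁻⁴ × 1300 × 0.41 = 0.045305 m
Δh = 0.0436985 + 0.0327888 + 0.045305 = 0.1217923 m ≈ 122 mm

about 122 mm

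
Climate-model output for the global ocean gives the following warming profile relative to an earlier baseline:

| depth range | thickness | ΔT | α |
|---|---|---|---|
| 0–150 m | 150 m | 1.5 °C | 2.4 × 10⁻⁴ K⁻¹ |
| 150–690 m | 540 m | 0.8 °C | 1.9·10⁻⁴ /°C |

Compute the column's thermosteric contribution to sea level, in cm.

about 14 cm

0–150 m: 1.5 × 2.4×10⁻⁴ × 150 = 0.05400 m
Layer 2: 1.9×10⁻⁴ × 540 × 0.8 = 0.08208 m
Δh = 0.05400 + 0.08208 = 0.13608 m ≈ 14 cm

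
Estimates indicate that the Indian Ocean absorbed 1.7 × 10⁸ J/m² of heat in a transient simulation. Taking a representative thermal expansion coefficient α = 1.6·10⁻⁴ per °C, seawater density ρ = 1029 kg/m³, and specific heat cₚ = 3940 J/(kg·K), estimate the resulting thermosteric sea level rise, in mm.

Δh = αQ/(ρcₚ) = 1.6×10⁻⁴ × 1.7×10⁸ / (1029 × 3940) ≈ 0.006709 m

Δh ≈ 6.71 mm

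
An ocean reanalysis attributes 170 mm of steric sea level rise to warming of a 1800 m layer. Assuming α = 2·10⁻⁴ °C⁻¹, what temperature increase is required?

ΔT = Δh/(αH) = 0.17 / (2×10⁻⁴ × 1800) ≈ 0.4722 °C

ΔT ≈ 0.472 °C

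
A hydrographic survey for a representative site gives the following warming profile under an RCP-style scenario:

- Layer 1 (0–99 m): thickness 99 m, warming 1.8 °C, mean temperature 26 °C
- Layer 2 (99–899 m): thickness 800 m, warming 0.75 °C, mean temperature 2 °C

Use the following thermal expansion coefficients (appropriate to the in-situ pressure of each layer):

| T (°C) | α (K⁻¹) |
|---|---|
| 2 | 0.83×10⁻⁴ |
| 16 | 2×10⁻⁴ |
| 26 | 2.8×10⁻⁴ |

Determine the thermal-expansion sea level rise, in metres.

Δh ≈ 0.0997 m

Layer 1 at 26 °C → α = 2.8×10⁻⁴ K⁻¹
Layer 2 at 2 °C → α = 0.83×10⁻⁴ K⁻¹
0–99 m: 2.8×10⁻⁴ × 99 × 1.8 = 0.049896 m
Layer 2: 0.83×10⁻⁴ × 800 × 0.75 = 0.04980 m
Δh = 0.049896 + 0.04980 = 0.099696 m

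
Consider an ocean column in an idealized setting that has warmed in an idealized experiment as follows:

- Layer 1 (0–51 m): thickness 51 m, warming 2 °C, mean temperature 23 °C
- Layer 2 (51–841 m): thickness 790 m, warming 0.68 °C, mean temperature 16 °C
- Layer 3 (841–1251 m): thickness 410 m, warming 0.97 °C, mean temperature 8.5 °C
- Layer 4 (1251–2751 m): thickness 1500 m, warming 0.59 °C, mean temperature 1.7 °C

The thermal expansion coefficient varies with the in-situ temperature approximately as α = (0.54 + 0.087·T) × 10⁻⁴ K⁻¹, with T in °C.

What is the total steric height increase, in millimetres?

Δh ≈ 240 mm

Layer 1: α = (0.54 + 0.087×23)×10⁻⁴ = 2.541×10⁻⁴ K⁻¹
Layer 2: α = (0.54 + 0.087×16)×10⁻⁴ = 1.932×10⁻⁴ K⁻¹
Layer 3: α = (0.54 + 0.087×8.5)×10⁻⁴ = 1.2795×10⁻⁴ K⁻¹
Layer 4: α = (0.54 + 0.087×1.7)×10⁻⁴ = 0.6879×10⁻⁴ K⁻¹
Layer 1: 2.541×10⁻⁴ × 51 × 2 = 0.0259182 m
51–841 m: 790 × 1.932×10⁻⁴ × 0.68 = 0.10378704 m
1.2795×10⁻⁴ × 0.97 × 410 = 0.050885715 m
0.59 × 0.6879×10⁻⁴ × 1500 = 0.06087915 m
Δh = 0.0259182 + 0.10378704 + 0.050885715 + 0.06087915 = 0.241470105 m ≈ 240 mm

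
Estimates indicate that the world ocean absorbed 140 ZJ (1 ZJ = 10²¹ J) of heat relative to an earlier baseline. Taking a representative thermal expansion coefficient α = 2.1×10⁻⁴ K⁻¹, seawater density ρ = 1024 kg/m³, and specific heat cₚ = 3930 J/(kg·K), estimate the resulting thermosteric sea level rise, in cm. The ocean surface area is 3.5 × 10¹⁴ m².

2.09 cm of thermosteric rise

Per unit area: Q = 140×10²¹ / (3.5×10¹⁴) = 4×10⁸ J/m²
Δh = αQ/(ρcₚ) = 2.1×10⁻⁴ × 4×10⁸ / (1024 × 3930) ≈ 0.020873 m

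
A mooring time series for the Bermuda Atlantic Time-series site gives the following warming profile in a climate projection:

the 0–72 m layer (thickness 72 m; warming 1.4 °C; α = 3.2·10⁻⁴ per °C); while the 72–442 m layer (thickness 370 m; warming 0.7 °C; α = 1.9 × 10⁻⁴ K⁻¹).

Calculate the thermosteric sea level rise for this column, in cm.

Δh = 8.15 cm

Layer 1: 72 × 3.2×10⁻⁴ × 1.4 = 0.032256 m
370 × 0.7 × 1.9×10⁻⁴ = 0.04921 m
Δh = 0.032256 + 0.04921 = 0.081466 m ≈ 8.15 cm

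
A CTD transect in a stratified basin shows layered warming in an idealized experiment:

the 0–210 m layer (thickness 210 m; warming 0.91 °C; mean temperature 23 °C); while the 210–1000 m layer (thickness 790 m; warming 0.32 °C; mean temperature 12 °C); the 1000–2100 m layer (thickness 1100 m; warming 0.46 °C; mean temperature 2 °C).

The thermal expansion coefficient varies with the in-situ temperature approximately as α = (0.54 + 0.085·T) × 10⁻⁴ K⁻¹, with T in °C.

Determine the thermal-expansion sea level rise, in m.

Layer 1: α = (0.54 + 0.085×23)×10⁻⁴ = 2.495×10⁻⁴ K⁻¹
Layer 2: α = (0.54 + 0.085×12)×10⁻⁴ = 1.56×10⁻⁴ K⁻¹
Layer 3: α = (0.54 + 0.085×2)×10⁻⁴ = 0.71×10⁻⁴ K⁻¹
Layer 1: 210 × 0.91 × 2.495×10⁻⁴ = 0.04767945 m
790 × 0.32 × 1.56×10⁻⁴ = 0.0394368 m
0.46 × 1100 × 0.71×10⁻⁴ = 0.035926 m
Δh = 0.04767945 + 0.0394368 + 0.035926 = 0.12304225 m

0.123 m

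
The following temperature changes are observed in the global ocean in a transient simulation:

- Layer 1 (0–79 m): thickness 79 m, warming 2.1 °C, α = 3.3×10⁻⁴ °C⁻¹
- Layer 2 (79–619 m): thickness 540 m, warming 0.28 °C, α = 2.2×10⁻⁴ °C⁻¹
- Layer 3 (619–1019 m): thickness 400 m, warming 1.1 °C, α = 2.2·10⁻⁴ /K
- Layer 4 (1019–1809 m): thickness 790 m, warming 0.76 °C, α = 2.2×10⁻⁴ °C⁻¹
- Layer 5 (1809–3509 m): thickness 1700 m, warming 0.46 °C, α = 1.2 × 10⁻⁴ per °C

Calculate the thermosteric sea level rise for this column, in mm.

79 × 2.1 × 3.3×10⁻⁴ = 0.054747 m
79–619 m: 540 × 2.2×10⁻⁴ × 0.28 = 0.033264 m
Layer 3: 2.2×10⁻⁴ × 400 × 1.1 = 0.09680 m
Layer 4: 790 × 2.2×10⁻⁴ × 0.76 = 0.132088 m
1700 × 1.2×10⁻⁴ × 0.46 = 0.09384 m
Δh = 0.054747 + 0.033264 + 0.09680 + 0.132088 + 0.09384 = 0.410739 m ≈ 411 mm

411 mm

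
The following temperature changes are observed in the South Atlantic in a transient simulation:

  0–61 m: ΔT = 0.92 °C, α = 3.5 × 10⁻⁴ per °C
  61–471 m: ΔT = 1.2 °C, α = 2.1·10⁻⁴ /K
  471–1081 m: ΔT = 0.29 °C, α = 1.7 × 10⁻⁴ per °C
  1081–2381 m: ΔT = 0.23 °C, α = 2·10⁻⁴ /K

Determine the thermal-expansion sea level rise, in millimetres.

Δh ≈ 213 mm

61 × 0.92 × 3.5×10⁻⁴ = 0.019642 m
Layer 2: 1.2 × 2.1×10⁻⁴ × 410 = 0.10332 m
471–1081 m: 1.7×10⁻⁴ × 0.29 × 610 = 0.030073 m
1081–2381 m: 2×10⁻⁴ × 1300 × 0.23 = 0.05980 m
Δh = 0.019642 + 0.10332 + 0.030073 + 0.05980 = 0.212835 m ≈ 213 mm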